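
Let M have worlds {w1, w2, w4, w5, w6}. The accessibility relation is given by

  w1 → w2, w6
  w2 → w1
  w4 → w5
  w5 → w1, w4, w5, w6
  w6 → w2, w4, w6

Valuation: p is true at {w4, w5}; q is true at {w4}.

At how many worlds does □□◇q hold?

w1: successors {w2, w6}; □◇q there: w2:F, w6:F. ✗
w2: successors {w1}; □◇q there: w1:F. ✗
w4: successors {w5}; □◇q there: w5:F. ✗
w5: successors {w1, w4, w5, w6}; □◇q there: w1:F, w4:T, w5:F, w6:F. ✗
w6: successors {w2, w4, w6}; □◇q there: w2:F, w4:T, w6:F. ✗
Satisfying worlds: ∅.

0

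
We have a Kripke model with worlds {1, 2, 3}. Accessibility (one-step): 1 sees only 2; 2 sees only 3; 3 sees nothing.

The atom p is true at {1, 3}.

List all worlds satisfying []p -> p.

{1, 3}

1: []p is F, p is T. ✓
2: []p is T, p is F. ✗
3: []p is T, p is T. ✓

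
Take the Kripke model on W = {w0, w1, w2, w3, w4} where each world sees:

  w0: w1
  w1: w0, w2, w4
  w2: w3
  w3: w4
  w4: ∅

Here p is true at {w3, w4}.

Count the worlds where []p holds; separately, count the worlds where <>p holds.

3 and 3

For []p:
w0: successors {w1}; p there: w1:F. ✗
w1: successors {w0, w2, w4}; p there: w0:F, w2:F, w4:T. ✗
w2: successors {w3}; p there: w3:T. ✓
w3: successors {w4}; p there: w4:T. ✓
w4: no successors, so []p holds vacuously. ✓
— 3 worlds.
For <>p:
w0: successors {w1}; p there: w1:F. ✗
w1: successors {w0, w2, w4}; p there: w0:F, w2:F, w4:T. ✓
w2: successors {w3}; p there: w3:T. ✓
w3: successors {w4}; p there: w4:T. ✓
w4: no successors, so <>p fails. ✗
— 3 worlds.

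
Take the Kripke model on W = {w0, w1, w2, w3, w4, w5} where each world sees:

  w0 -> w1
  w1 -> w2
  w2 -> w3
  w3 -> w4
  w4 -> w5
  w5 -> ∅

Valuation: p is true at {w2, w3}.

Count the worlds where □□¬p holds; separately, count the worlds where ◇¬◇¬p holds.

4 and 3

For □□¬p:
w0: successors {w1}; □¬p there: w1:F. ✗
w1: successors {w2}; □¬p there: w2:F. ✗
w2: successors {w3}; □¬p there: w3:T. ✓
w3: successors {w4}; □¬p there: w4:T. ✓
w4: successors {w5}; □¬p there: w5:T. ✓
w5: no successors, so □□¬p holds vacuously. ✓
— 4 worlds.
For ◇¬◇¬p:
w0: successors {w1}; ¬◇¬p there: w1:T. ✓
w1: successors {w2}; ¬◇¬p there: w2:T. ✓
w2: successors {w3}; ¬◇¬p there: w3:F. ✗
w3: successors {w4}; ¬◇¬p there: w4:F. ✗
w4: successors {w5}; ¬◇¬p there: w5:T. ✓
w5: no successors, so ◇¬◇¬p fails. ✗
— 3 worlds.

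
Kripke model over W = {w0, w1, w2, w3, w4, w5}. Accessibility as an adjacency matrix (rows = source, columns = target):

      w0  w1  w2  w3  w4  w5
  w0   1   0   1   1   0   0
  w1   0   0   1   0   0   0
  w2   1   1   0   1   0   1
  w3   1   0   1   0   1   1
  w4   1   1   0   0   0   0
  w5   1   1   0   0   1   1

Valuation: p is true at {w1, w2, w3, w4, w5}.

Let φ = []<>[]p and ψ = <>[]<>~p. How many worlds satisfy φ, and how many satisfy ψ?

For []<>[]p:
w0: successors {w0, w2, w3}; <>[]p there: w0:F, w2:T, w3:F. ✗
w1: successors {w2}; <>[]p there: w2:T. ✓
w2: successors {w0, w1, w3, w5}; <>[]p there: w0:F, w1:F, w3:F, w5:T. ✗
w3: successors {w0, w2, w4, w5}; <>[]p there: w0:F, w2:T, w4:T, w5:T. ✗
w4: successors {w0, w1}; <>[]p there: w0:F, w1:F. ✗
w5: successors {w0, w1, w4, w5}; <>[]p there: w0:F, w1:F, w4:T, w5:T. ✗
— 1 world.
For <>[]<>~p:
w0: successors {w0, w2, w3}; []<>~p there: w0:T, w2:F, w3:T. ✓
w1: successors {w2}; []<>~p there: w2:F. ✗
w2: successors {w0, w1, w3, w5}; []<>~p there: w0:T, w1:T, w3:T, w5:F. ✓
w3: successors {w0, w2, w4, w5}; []<>~p there: w0:T, w2:F, w4:F, w5:F. ✓
w4: successors {w0, w1}; []<>~p there: w0:T, w1:T. ✓
w5: successors {w0, w1, w4, w5}; []<>~p there: w0:T, w1:T, w4:F, w5:F. ✓
— 5 worlds.

1 and 5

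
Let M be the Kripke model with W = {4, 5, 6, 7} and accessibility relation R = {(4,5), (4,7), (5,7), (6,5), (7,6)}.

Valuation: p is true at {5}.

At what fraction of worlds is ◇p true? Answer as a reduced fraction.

1/2

4: successors {5, 7}; p there: 5:T, 7:F. ✓
5: successors {7}; p there: 7:F. ✗
6: successors {5}; p there: 5:T. ✓
7: successors {6}; p there: 6:F. ✗
That's 2 of 4 worlds, so 2/4 = 1/2.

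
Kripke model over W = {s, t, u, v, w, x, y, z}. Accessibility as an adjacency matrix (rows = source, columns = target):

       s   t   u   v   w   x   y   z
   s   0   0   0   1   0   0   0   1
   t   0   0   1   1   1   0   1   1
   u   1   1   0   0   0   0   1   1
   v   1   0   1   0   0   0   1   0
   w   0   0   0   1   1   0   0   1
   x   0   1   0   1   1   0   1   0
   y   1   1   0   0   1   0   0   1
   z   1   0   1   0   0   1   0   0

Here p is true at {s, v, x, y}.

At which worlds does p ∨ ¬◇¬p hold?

s: p is T, ¬◇¬p is F. ✓
t: p is F, ¬◇¬p is F. ✗
u: p is F, ¬◇¬p is F. ✗
v: p is T, ¬◇¬p is F. ✓
w: p is F, ¬◇¬p is F. ✗
x: p is T, ¬◇¬p is F. ✓
y: p is T, ¬◇¬p is F. ✓
z: p is F, ¬◇¬p is F. ✗

{s, v, x, y}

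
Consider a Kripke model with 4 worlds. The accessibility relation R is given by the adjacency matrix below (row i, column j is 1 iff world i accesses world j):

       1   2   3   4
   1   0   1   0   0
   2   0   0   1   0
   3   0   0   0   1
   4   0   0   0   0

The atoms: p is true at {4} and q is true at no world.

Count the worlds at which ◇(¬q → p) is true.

1

1: successors {2}; ¬q → p there: 2:F. ✗
2: successors {3}; ¬q → p there: 3:F. ✗
3: successors {4}; ¬q → p there: 4:T. ✓
4: no successors, so ◇(¬q → p) fails. ✗
Satisfying worlds: {3}.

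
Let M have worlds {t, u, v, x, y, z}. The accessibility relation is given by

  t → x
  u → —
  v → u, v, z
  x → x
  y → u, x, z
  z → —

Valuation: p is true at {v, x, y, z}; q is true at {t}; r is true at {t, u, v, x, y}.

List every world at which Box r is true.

t: successors {x}; r there: x:T. ✓
u: no successors, so Box r holds vacuously. ✓
v: successors {u, v, z}; r there: u:T, v:T, z:F. ✗
x: successors {x}; r there: x:T. ✓
y: successors {u, x, z}; r there: u:T, x:T, z:F. ✗
z: no successors, so Box r holds vacuously. ✓

{t, u, x, z}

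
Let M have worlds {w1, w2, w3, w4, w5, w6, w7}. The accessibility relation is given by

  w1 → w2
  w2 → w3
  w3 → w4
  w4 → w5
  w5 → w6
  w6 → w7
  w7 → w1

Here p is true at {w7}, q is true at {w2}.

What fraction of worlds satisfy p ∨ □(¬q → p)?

w1: p is F, □(¬q → p) is T. ✓
w2: p is F, □(¬q → p) is F. ✗
w3: p is F, □(¬q → p) is F. ✗
w4: p is F, □(¬q → p) is F. ✗
w5: p is F, □(¬q → p) is F. ✗
w6: p is F, □(¬q → p) is T. ✓
w7: p is T, □(¬q → p) is F. ✓
That's 3 of 7 worlds, so 3/7.

3/7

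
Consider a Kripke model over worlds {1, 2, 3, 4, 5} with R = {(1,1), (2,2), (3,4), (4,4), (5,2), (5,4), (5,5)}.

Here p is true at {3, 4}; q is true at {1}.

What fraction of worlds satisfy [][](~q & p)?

2/5

1: successors {1}; [](~q & p) there: 1:F. ✗
2: successors {2}; [](~q & p) there: 2:F. ✗
3: successors {4}; [](~q & p) there: 4:T. ✓
4: successors {4}; [](~q & p) there: 4:T. ✓
5: successors {2, 4, 5}; [](~q & p) there: 2:F, 4:T, 5:F. ✗
That's 2 of 5 worlds, so 2/5.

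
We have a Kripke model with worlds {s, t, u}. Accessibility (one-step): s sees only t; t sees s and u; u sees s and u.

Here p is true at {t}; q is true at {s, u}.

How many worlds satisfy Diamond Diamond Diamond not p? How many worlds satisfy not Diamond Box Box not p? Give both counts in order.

3 and 1

For Diamond Diamond Diamond not p:
s: successors {t}; Diamond Diamond not p there: t:T. ✓
t: successors {s, u}; Diamond Diamond not p there: s:T, u:T. ✓
u: successors {s, u}; Diamond Diamond not p there: s:T, u:T. ✓
— 3 worlds.
For not Diamond Box Box not p:
s: Diamond Box Box not p is F. ✓
t: Diamond Box Box not p is T. ✗
u: Diamond Box Box not p is T. ✗
— 1 world.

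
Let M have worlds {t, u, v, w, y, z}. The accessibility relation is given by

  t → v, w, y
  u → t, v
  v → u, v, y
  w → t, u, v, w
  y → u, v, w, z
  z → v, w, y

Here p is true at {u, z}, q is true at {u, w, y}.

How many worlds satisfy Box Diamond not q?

t: successors {v, w, y}; Diamond not q there: v:T, w:T, y:T. ✓
u: successors {t, v}; Diamond not q there: t:T, v:T. ✓
v: successors {u, v, y}; Diamond not q there: u:T, v:T, y:T. ✓
w: successors {t, u, v, w}; Diamond not q there: t:T, u:T, v:T, w:T. ✓
y: successors {u, v, w, z}; Diamond not q there: u:T, v:T, w:T, z:T. ✓
z: successors {v, w, y}; Diamond not q there: v:T, w:T, y:T. ✓
Satisfying worlds: {t, u, v, w, y, z}.

6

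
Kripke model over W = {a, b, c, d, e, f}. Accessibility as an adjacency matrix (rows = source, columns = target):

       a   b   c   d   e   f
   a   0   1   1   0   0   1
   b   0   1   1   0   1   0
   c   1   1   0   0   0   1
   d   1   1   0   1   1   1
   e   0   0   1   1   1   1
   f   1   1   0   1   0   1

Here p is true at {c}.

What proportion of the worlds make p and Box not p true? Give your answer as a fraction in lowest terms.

a: p is F, Box not p is F. ✗
b: p is F, Box not p is F. ✗
c: p is T, Box not p is T. ✓
d: p is F, Box not p is T. ✗
e: p is F, Box not p is F. ✗
f: p is F, Box not p is T. ✗
That's 1 of 6 worlds, so 1/6.

1/6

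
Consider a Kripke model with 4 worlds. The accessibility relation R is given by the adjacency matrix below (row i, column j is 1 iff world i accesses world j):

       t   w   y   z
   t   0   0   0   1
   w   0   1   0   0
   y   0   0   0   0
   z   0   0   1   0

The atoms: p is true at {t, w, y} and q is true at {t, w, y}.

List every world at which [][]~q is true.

t: successors {z}; []~q there: z:F. ✗
w: successors {w}; []~q there: w:F. ✗
y: no successors, so [][]~q holds vacuously. ✓
z: successors {y}; []~q there: y:T. ✓

{y, z}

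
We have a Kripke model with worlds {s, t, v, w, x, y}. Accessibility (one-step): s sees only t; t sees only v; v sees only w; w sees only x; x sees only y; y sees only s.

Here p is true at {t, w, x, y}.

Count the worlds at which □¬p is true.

s: successors {t}; ¬p there: t:F. ✗
t: successors {v}; ¬p there: v:T. ✓
v: successors {w}; ¬p there: w:F. ✗
w: successors {x}; ¬p there: x:F. ✗
x: successors {y}; ¬p there: y:F. ✗
y: successors {s}; ¬p there: s:T. ✓
Satisfying worlds: {t, y}.

2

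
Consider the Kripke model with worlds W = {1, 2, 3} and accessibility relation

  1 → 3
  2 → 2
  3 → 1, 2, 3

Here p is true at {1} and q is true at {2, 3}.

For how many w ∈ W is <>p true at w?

1: successors {3}; p there: 3:F. ✗
2: successors {2}; p there: 2:F. ✗
3: successors {1, 2, 3}; p there: 1:T, 2:F, 3:F. ✓
Satisfying worlds: {3}.

1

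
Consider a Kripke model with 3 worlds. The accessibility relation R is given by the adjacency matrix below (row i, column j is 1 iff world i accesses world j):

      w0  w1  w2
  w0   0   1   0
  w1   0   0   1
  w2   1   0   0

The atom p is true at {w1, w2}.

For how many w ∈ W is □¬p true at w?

w0: successors {w1}; ¬p there: w1:F. ✗
w1: successors {w2}; ¬p there: w2:F. ✗
w2: successors {w0}; ¬p there: w0:T. ✓
Satisfying worlds: {w2}.

1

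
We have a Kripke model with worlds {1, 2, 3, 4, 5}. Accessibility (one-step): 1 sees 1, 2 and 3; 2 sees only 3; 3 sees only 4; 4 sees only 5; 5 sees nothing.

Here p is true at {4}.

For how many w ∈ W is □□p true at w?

3

1: successors {1, 2, 3}; □p there: 1:F, 2:F, 3:T. ✗
2: successors {3}; □p there: 3:T. ✓
3: successors {4}; □p there: 4:F. ✗
4: successors {5}; □p there: 5:T. ✓
5: no successors, so □□p holds vacuously. ✓
Satisfying worlds: {2, 4, 5}.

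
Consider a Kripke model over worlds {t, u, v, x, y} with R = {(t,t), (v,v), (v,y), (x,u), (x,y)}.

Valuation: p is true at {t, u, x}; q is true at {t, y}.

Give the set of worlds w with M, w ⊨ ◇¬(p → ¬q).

t: successors {t}; ¬(p → ¬q) there: t:T. ✓
u: no successors, so ◇¬(p → ¬q) fails. ✗
v: successors {v, y}; ¬(p → ¬q) there: v:F, y:F. ✗
x: successors {u, y}; ¬(p → ¬q) there: u:F, y:F. ✗
y: no successors, so ◇¬(p → ¬q) fails. ✗

{t}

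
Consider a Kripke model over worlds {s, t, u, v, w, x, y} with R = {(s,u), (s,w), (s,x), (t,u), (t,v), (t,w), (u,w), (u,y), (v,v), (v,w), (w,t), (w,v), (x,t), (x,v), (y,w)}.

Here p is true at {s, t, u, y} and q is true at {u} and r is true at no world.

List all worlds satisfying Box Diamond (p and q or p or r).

s: successors {u, w, x}; Diamond (p and q or p or r) there: u:T, w:T, x:T. ✓
t: successors {u, v, w}; Diamond (p and q or p or r) there: u:T, v:F, w:T. ✗
u: successors {w, y}; Diamond (p and q or p or r) there: w:T, y:F. ✗
v: successors {v, w}; Diamond (p and q or p or r) there: v:F, w:T. ✗
w: successors {t, v}; Diamond (p and q or p or r) there: t:T, v:F. ✗
x: successors {t, v}; Diamond (p and q or p or r) there: t:T, v:F. ✗
y: successors {w}; Diamond (p and q or p or r) there: w:T. ✓

{s, y}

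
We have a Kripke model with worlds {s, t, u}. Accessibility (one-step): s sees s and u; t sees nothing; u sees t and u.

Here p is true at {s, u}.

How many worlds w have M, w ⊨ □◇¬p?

s: successors {s, u}; ◇¬p there: s:F, u:T. ✗
t: no successors, so □◇¬p holds vacuously. ✓
u: successors {t, u}; ◇¬p there: t:F, u:T. ✗
Satisfying worlds: {t}.

1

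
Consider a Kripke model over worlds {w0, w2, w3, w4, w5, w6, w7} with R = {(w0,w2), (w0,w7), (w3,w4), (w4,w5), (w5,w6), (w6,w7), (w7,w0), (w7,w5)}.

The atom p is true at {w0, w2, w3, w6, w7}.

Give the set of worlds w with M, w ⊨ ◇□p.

{w0, w4, w5, w7}

w0: successors {w2, w7}; □p there: w2:T, w7:F. ✓
w2: no successors, so ◇□p fails. ✗
w3: successors {w4}; □p there: w4:F. ✗
w4: successors {w5}; □p there: w5:T. ✓
w5: successors {w6}; □p there: w6:T. ✓
w6: successors {w7}; □p there: w7:F. ✗
w7: successors {w0, w5}; □p there: w0:T, w5:T. ✓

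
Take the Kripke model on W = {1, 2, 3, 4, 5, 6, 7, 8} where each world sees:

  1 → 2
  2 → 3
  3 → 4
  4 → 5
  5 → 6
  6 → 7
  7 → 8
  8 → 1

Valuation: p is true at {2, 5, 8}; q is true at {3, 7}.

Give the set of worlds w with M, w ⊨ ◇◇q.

1: successors {2}; ◇q there: 2:T. ✓
2: successors {3}; ◇q there: 3:F. ✗
3: successors {4}; ◇q there: 4:F. ✗
4: successors {5}; ◇q there: 5:F. ✗
5: successors {6}; ◇q there: 6:T. ✓
6: successors {7}; ◇q there: 7:F. ✗
7: successors {8}; ◇q there: 8:F. ✗
8: successors {1}; ◇q there: 1:F. ✗

{1, 5}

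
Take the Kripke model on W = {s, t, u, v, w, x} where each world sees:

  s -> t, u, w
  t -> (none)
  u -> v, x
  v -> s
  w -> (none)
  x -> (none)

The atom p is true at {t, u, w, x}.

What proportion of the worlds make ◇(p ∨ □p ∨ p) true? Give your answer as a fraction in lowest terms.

1/2

s: successors {t, u, w}; p ∨ □p ∨ p there: t:T, u:T, w:T. ✓
t: no successors, so ◇(p ∨ □p ∨ p) fails. ✗
u: successors {v, x}; p ∨ □p ∨ p there: v:F, x:T. ✓
v: successors {s}; p ∨ □p ∨ p there: s:T. ✓
w: no successors, so ◇(p ∨ □p ∨ p) fails. ✗
x: no successors, so ◇(p ∨ □p ∨ p) fails. ✗
That's 3 of 6 worlds, so 3/6 = 1/2.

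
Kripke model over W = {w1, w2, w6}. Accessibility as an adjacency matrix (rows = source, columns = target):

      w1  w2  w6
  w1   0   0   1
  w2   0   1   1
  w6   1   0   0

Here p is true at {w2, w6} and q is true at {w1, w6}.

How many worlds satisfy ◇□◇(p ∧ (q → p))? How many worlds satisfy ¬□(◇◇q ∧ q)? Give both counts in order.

For ◇□◇(p ∧ (q → p)):
w1: successors {w6}; □◇(p ∧ (q → p)) there: w6:T. ✓
w2: successors {w2, w6}; □◇(p ∧ (q → p)) there: w2:F, w6:T. ✓
w6: successors {w1}; □◇(p ∧ (q → p)) there: w1:F. ✗
— 2 worlds.
For ¬□(◇◇q ∧ q):
w1: □(◇◇q ∧ q) is T. ✗
w2: □(◇◇q ∧ q) is F. ✓
w6: □(◇◇q ∧ q) is T. ✗
— 1 world.

2 and 1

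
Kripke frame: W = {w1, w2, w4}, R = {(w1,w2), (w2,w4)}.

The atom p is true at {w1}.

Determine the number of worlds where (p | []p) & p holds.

w1: p | []p is T, p is T. ✓
w2: p | []p is F, p is F. ✗
w4: p | []p is T, p is F. ✗
Satisfying worlds: {w1}.

1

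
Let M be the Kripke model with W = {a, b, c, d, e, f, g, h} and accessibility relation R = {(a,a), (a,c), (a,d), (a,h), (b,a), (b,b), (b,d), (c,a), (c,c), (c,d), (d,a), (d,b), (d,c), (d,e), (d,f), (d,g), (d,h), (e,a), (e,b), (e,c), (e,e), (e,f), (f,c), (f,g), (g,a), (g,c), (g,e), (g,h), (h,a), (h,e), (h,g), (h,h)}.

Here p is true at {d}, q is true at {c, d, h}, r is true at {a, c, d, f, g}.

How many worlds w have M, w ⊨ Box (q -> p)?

1

a: successors {a, c, d, h}; q -> p there: a:T, c:F, d:T, h:F. ✗
b: successors {a, b, d}; q -> p there: a:T, b:T, d:T. ✓
c: successors {a, c, d}; q -> p there: a:T, c:F, d:T. ✗
d: successors {a, b, c, e, f, g, h}; q -> p there: a:T, b:T, c:F, e:T, f:T, g:T, h:F. ✗
e: successors {a, b, c, e, f}; q -> p there: a:T, b:T, c:F, e:T, f:T. ✗
f: successors {c, g}; q -> p there: c:F, g:T. ✗
g: successors {a, c, e, h}; q -> p there: a:T, c:F, e:T, h:F. ✗
h: successors {a, e, g, h}; q -> p there: a:T, e:T, g:T, h:F. ✗
Satisfying worlds: {b}.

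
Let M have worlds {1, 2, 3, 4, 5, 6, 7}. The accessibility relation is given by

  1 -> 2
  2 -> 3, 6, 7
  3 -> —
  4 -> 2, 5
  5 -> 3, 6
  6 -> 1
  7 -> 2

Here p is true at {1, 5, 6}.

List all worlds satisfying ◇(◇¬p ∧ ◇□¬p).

{1, 4, 7}

1: successors {2}; ◇¬p ∧ ◇□¬p there: 2:T. ✓
2: successors {3, 6, 7}; ◇¬p ∧ ◇□¬p there: 3:F, 6:F, 7:F. ✗
3: no successors, so ◇(◇¬p ∧ ◇□¬p) fails. ✗
4: successors {2, 5}; ◇¬p ∧ ◇□¬p there: 2:T, 5:T. ✓
5: successors {3, 6}; ◇¬p ∧ ◇□¬p there: 3:F, 6:F. ✗
6: successors {1}; ◇¬p ∧ ◇□¬p there: 1:F. ✗
7: successors {2}; ◇¬p ∧ ◇□¬p there: 2:T. ✓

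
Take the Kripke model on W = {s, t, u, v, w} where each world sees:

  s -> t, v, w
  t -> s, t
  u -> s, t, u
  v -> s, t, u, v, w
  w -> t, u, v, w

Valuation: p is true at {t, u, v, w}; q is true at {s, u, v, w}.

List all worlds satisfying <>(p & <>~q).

s: successors {t, v, w}; p & <>~q there: t:T, v:T, w:T. ✓
t: successors {s, t}; p & <>~q there: s:F, t:T. ✓
u: successors {s, t, u}; p & <>~q there: s:F, t:T, u:T. ✓
v: successors {s, t, u, v, w}; p & <>~q there: s:F, t:T, u:T, v:T, w:T. ✓
w: successors {t, u, v, w}; p & <>~q there: t:T, u:T, v:T, w:T. ✓

{s, t, u, v, w}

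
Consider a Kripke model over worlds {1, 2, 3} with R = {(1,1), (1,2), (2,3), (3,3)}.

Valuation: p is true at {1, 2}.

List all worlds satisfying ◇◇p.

{1}

1: successors {1, 2}; ◇p there: 1:T, 2:F. ✓
2: successors {3}; ◇p there: 3:F. ✗
3: successors {3}; ◇p there: 3:F. ✗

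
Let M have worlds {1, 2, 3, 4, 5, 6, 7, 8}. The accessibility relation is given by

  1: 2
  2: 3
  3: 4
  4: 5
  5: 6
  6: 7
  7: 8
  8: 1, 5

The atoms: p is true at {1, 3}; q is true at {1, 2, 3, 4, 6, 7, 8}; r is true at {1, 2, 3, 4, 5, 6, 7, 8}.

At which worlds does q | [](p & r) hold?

1: q is T, [](p & r) is F. ✓
2: q is T, [](p & r) is T. ✓
3: q is T, [](p & r) is F. ✓
4: q is T, [](p & r) is F. ✓
5: q is F, [](p & r) is F. ✗
6: q is T, [](p & r) is F. ✓
7: q is T, [](p & r) is F. ✓
8: q is T, [](p & r) is F. ✓

{1, 2, 3, 4, 6, 7, 8}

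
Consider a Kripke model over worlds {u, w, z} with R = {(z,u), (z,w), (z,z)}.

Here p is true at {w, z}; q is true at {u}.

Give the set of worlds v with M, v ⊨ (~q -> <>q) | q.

{u, z}

u: ~q -> <>q is T, q is T. ✓
w: ~q -> <>q is F, q is F. ✗
z: ~q -> <>q is T, q is F. ✓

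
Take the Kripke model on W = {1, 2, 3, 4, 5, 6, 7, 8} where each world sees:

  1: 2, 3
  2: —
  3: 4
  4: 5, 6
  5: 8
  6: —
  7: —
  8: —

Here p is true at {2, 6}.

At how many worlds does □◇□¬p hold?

1: successors {2, 3}; ◇□¬p there: 2:F, 3:F. ✗
2: no successors, so □◇□¬p holds vacuously. ✓
3: successors {4}; ◇□¬p there: 4:T. ✓
4: successors {5, 6}; ◇□¬p there: 5:T, 6:F. ✗
5: successors {8}; ◇□¬p there: 8:F. ✗
6: no successors, so □◇□¬p holds vacuously. ✓
7: no successors, so □◇□¬p holds vacuously. ✓
8: no successors, so □◇□¬p holds vacuously. ✓
Satisfying worlds: {2, 3, 6, 7, 8}.

5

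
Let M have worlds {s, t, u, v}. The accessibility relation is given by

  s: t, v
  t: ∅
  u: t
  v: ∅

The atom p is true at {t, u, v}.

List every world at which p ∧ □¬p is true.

{t, v}

s: p is F, □¬p is F. ✗
t: p is T, □¬p is T. ✓
u: p is T, □¬p is F. ✗
v: p is T, □¬p is T. ✓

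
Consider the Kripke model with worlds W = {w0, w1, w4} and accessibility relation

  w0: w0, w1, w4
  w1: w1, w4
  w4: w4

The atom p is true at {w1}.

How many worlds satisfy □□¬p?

1

w0: successors {w0, w1, w4}; □¬p there: w0:F, w1:F, w4:T. ✗
w1: successors {w1, w4}; □¬p there: w1:F, w4:T. ✗
w4: successors {w4}; □¬p there: w4:T. ✓
Satisfying worlds: {w4}.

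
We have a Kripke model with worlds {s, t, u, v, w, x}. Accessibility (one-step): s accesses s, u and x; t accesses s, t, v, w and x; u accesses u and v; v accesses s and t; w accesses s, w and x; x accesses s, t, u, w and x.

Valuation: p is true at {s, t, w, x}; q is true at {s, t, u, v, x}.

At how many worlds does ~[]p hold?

4

s: []p is F. ✓
t: []p is F. ✓
u: []p is F. ✓
v: []p is T. ✗
w: []p is T. ✗
x: []p is F. ✓
Satisfying worlds: {s, t, u, x}.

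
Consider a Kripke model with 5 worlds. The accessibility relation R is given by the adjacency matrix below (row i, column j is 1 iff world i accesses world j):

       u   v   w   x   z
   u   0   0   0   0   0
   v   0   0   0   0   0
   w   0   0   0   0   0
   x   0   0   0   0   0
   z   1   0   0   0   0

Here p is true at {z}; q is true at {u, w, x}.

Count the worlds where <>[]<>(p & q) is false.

u: no successors, so <>[]<>(p & q) fails. ✗
v: no successors, so <>[]<>(p & q) fails. ✗
w: no successors, so <>[]<>(p & q) fails. ✗
x: no successors, so <>[]<>(p & q) fails. ✗
z: successors {u}; []<>(p & q) there: u:T. ✓
Satisfying worlds: {z}.
So <>[]<>(p & q) fails at the other 4 worlds.

4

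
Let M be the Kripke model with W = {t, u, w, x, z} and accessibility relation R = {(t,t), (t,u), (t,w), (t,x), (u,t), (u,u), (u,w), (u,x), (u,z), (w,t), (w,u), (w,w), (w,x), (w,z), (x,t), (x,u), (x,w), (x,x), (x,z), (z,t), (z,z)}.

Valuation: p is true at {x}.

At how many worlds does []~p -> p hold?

4

t: []~p is F, p is F. ✓
u: []~p is F, p is F. ✓
w: []~p is F, p is F. ✓
x: []~p is F, p is T. ✓
z: []~p is T, p is F. ✗
Satisfying worlds: {t, u, w, x}.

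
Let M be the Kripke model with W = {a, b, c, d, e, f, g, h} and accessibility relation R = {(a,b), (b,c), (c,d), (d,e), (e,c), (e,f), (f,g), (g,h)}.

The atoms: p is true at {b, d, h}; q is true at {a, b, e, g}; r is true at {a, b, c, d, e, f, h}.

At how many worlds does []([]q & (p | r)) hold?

a: successors {b}; []q & (p | r) there: b:F. ✗
b: successors {c}; []q & (p | r) there: c:F. ✗
c: successors {d}; []q & (p | r) there: d:T. ✓
d: successors {e}; []q & (p | r) there: e:F. ✗
e: successors {c, f}; []q & (p | r) there: c:F, f:T. ✗
f: successors {g}; []q & (p | r) there: g:F. ✗
g: successors {h}; []q & (p | r) there: h:T. ✓
h: no successors, so []([]q & (p | r)) holds vacuously. ✓
Satisfying worlds: {c, g, h}.

3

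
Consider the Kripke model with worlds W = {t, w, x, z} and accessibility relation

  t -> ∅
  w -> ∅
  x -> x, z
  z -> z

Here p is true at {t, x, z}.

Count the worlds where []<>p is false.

0

t: no successors, so []<>p holds vacuously. ✓
w: no successors, so []<>p holds vacuously. ✓
x: successors {x, z}; <>p there: x:T, z:T. ✓
z: successors {z}; <>p there: z:T. ✓
Satisfying worlds: {t, w, x, z}.
So []<>p fails at the other 0 worlds.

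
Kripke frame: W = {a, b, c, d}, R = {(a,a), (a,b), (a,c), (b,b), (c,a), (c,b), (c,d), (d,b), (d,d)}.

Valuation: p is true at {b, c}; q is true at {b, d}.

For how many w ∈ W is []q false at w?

a: successors {a, b, c}; q there: a:F, b:T, c:F. ✗
b: successors {b}; q there: b:T. ✓
c: successors {a, b, d}; q there: a:F, b:T, d:T. ✗
d: successors {b, d}; q there: b:T, d:T. ✓
Satisfying worlds: {b, d}.
So []q fails at the other 2 worlds.

2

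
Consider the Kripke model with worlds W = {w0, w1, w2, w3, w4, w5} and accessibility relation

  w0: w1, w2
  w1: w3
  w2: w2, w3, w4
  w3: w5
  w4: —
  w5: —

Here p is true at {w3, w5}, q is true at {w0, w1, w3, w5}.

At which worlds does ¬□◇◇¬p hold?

w0: □◇◇¬p is F. ✓
w1: □◇◇¬p is F. ✓
w2: □◇◇¬p is F. ✓
w3: □◇◇¬p is F. ✓
w4: □◇◇¬p is T. ✗
w5: □◇◇¬p is T. ✗

{w0, w1, w2, w3}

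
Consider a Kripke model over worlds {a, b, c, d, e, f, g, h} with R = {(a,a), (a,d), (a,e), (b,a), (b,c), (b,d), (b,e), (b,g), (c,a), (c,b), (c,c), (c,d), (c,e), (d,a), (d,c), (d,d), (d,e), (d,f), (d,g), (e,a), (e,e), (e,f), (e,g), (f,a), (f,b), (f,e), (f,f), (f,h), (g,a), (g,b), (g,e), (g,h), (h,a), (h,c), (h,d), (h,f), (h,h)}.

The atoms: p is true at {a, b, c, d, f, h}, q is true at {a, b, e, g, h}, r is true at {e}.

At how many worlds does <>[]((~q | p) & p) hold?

3

a: successors {a, d, e}; []((~q | p) & p) there: a:F, d:F, e:F. ✗
b: successors {a, c, d, e, g}; []((~q | p) & p) there: a:F, c:F, d:F, e:F, g:F. ✗
c: successors {a, b, c, d, e}; []((~q | p) & p) there: a:F, b:F, c:F, d:F, e:F. ✗
d: successors {a, c, d, e, f, g}; []((~q | p) & p) there: a:F, c:F, d:F, e:F, f:F, g:F. ✗
e: successors {a, e, f, g}; []((~q | p) & p) there: a:F, e:F, f:F, g:F. ✗
f: successors {a, b, e, f, h}; []((~q | p) & p) there: a:F, b:F, e:F, f:F, h:T. ✓
g: successors {a, b, e, h}; []((~q | p) & p) there: a:F, b:F, e:F, h:T. ✓
h: successors {a, c, d, f, h}; []((~q | p) & p) there: a:F, c:F, d:F, f:F, h:T. ✓
Satisfying worlds: {f, g, h}.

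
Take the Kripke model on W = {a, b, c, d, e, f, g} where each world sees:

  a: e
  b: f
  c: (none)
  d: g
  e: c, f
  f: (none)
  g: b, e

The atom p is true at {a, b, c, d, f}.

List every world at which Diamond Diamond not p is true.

{d}

a: successors {e}; Diamond not p there: e:F. ✗
b: successors {f}; Diamond not p there: f:F. ✗
c: no successors, so Diamond Diamond not p fails. ✗
d: successors {g}; Diamond not p there: g:T. ✓
e: successors {c, f}; Diamond not p there: c:F, f:F. ✗
f: no successors, so Diamond Diamond not p fails. ✗
g: successors {b, e}; Diamond not p there: b:F, e:F. ✗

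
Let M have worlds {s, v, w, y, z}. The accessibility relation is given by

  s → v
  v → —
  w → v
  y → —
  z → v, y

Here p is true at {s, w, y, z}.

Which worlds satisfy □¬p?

s: successors {v}; ¬p there: v:T. ✓
v: no successors, so □¬p holds vacuously. ✓
w: successors {v}; ¬p there: v:T. ✓
y: no successors, so □¬p holds vacuously. ✓
z: successors {v, y}; ¬p there: v:T, y:F. ✗

{s, v, w, y}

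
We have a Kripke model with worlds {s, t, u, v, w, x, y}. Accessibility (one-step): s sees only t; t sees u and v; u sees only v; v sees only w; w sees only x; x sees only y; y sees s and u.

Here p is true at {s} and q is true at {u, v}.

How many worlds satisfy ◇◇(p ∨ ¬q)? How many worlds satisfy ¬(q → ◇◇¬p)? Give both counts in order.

For ◇◇(p ∨ ¬q):
s: successors {t}; ◇(p ∨ ¬q) there: t:F. ✗
t: successors {u, v}; ◇(p ∨ ¬q) there: u:F, v:T. ✓
u: successors {v}; ◇(p ∨ ¬q) there: v:T. ✓
v: successors {w}; ◇(p ∨ ¬q) there: w:T. ✓
w: successors {x}; ◇(p ∨ ¬q) there: x:T. ✓
x: successors {y}; ◇(p ∨ ¬q) there: y:T. ✓
y: successors {s, u}; ◇(p ∨ ¬q) there: s:T, u:F. ✓
— 6 worlds.
For ¬(q → ◇◇¬p):
s: q → ◇◇¬p is T. ✗
t: q → ◇◇¬p is T. ✗
u: q → ◇◇¬p is T. ✗
v: q → ◇◇¬p is T. ✗
w: q → ◇◇¬p is T. ✗
x: q → ◇◇¬p is T. ✗
y: q → ◇◇¬p is T. ✗
— 0 worlds.

6 and 0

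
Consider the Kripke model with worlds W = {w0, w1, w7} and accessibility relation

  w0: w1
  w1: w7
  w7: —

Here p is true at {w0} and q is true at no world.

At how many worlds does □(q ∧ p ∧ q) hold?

1

w0: successors {w1}; q ∧ p ∧ q there: w1:F. ✗
w1: successors {w7}; q ∧ p ∧ q there: w7:F. ✗
w7: no successors, so □(q ∧ p ∧ q) holds vacuously. ✓
Satisfying worlds: {w7}.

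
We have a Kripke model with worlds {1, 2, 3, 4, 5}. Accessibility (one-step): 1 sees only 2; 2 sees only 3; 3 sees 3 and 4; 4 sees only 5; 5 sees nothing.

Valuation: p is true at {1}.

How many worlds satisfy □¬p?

1: successors {2}; ¬p there: 2:T. ✓
2: successors {3}; ¬p there: 3:T. ✓
3: successors {3, 4}; ¬p there: 3:T, 4:T. ✓
4: successors {5}; ¬p there: 5:T. ✓
5: no successors, so □¬p holds vacuously. ✓
Satisfying worlds: {1, 2, 3, 4, 5}.

5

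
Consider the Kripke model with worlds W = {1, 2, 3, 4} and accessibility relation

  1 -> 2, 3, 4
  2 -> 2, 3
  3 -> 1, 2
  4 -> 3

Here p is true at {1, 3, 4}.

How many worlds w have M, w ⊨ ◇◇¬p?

1: successors {2, 3, 4}; ◇¬p there: 2:T, 3:T, 4:F. ✓
2: successors {2, 3}; ◇¬p there: 2:T, 3:T. ✓
3: successors {1, 2}; ◇¬p there: 1:T, 2:T. ✓
4: successors {3}; ◇¬p there: 3:T. ✓
Satisfying worlds: {1, 2, 3, 4}.

4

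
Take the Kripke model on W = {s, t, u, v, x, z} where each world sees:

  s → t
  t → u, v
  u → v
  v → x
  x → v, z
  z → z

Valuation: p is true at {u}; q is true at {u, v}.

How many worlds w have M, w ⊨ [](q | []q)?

s: successors {t}; q | []q there: t:T. ✓
t: successors {u, v}; q | []q there: u:T, v:T. ✓
u: successors {v}; q | []q there: v:T. ✓
v: successors {x}; q | []q there: x:F. ✗
x: successors {v, z}; q | []q there: v:T, z:F. ✗
z: successors {z}; q | []q there: z:F. ✗
Satisfying worlds: {s, t, u}.

3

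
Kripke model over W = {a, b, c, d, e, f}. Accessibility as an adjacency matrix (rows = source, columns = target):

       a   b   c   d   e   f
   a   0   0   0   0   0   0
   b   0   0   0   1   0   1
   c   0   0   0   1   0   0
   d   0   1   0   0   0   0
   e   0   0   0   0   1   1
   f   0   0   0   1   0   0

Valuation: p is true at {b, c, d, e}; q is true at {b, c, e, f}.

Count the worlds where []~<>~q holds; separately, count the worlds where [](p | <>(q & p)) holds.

3 and 4

For []~<>~q:
a: no successors, so []~<>~q holds vacuously. ✓
b: successors {d, f}; ~<>~q there: d:T, f:F. ✗
c: successors {d}; ~<>~q there: d:T. ✓
d: successors {b}; ~<>~q there: b:F. ✗
e: successors {e, f}; ~<>~q there: e:T, f:F. ✗
f: successors {d}; ~<>~q there: d:T. ✓
— 3 worlds.
For [](p | <>(q & p)):
a: no successors, so [](p | <>(q & p)) holds vacuously. ✓
b: successors {d, f}; p | <>(q & p) there: d:T, f:F. ✗
c: successors {d}; p | <>(q & p) there: d:T. ✓
d: successors {b}; p | <>(q & p) there: b:T. ✓
e: successors {e, f}; p | <>(q & p) there: e:T, f:F. ✗
f: successors {d}; p | <>(q & p) there: d:T. ✓
— 4 worlds.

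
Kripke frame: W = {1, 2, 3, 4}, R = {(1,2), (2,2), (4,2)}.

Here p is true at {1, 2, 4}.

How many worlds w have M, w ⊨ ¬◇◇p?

1

1: ◇◇p is T. ✗
2: ◇◇p is T. ✗
3: ◇◇p is F. ✓
4: ◇◇p is T. ✗
Satisfying worlds: {3}.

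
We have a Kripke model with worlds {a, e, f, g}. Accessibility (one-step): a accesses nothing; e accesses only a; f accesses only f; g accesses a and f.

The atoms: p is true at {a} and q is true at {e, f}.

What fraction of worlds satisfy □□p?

a: no successors, so □□p holds vacuously. ✓
e: successors {a}; □p there: a:T. ✓
f: successors {f}; □p there: f:F. ✗
g: successors {a, f}; □p there: a:T, f:F. ✗
That's 2 of 4 worlds, so 2/4 = 1/2.

1/2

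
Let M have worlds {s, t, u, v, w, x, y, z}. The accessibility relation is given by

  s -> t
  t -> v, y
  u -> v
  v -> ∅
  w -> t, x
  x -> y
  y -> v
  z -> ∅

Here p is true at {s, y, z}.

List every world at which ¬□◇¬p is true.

{t, u, w, y}

s: □◇¬p is T. ✗
t: □◇¬p is F. ✓
u: □◇¬p is F. ✓
v: □◇¬p is T. ✗
w: □◇¬p is F. ✓
x: □◇¬p is T. ✗
y: □◇¬p is F. ✓
z: □◇¬p is T. ✗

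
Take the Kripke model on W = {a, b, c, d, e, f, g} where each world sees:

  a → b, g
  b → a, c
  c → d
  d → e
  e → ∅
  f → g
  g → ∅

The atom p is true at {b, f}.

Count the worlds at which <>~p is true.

5

a: successors {b, g}; ~p there: b:F, g:T. ✓
b: successors {a, c}; ~p there: a:T, c:T. ✓
c: successors {d}; ~p there: d:T. ✓
d: successors {e}; ~p there: e:T. ✓
e: no successors, so <>~p fails. ✗
f: successors {g}; ~p there: g:T. ✓
g: no successors, so <>~p fails. ✗
Satisfying worlds: {a, b, c, d, f}.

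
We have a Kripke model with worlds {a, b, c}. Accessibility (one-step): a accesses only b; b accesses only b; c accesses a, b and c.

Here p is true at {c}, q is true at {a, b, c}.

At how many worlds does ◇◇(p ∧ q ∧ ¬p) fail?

a: successors {b}; ◇(p ∧ q ∧ ¬p) there: b:F. ✗
b: successors {b}; ◇(p ∧ q ∧ ¬p) there: b:F. ✗
c: successors {a, b, c}; ◇(p ∧ q ∧ ¬p) there: a:F, b:F, c:F. ✗
Satisfying worlds: ∅.
So ◇◇(p ∧ q ∧ ¬p) fails at the other 3 worlds.

3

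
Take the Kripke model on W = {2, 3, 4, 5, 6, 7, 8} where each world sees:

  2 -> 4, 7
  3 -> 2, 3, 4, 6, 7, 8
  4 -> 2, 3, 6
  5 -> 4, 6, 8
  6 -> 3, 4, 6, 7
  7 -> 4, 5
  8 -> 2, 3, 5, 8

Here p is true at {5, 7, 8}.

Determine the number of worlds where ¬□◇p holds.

2: □◇p is F. ✓
3: □◇p is F. ✓
4: □◇p is T. ✗
5: □◇p is F. ✓
6: □◇p is F. ✓
7: □◇p is F. ✓
8: □◇p is T. ✗
Satisfying worlds: {2, 3, 5, 6, 7}.

5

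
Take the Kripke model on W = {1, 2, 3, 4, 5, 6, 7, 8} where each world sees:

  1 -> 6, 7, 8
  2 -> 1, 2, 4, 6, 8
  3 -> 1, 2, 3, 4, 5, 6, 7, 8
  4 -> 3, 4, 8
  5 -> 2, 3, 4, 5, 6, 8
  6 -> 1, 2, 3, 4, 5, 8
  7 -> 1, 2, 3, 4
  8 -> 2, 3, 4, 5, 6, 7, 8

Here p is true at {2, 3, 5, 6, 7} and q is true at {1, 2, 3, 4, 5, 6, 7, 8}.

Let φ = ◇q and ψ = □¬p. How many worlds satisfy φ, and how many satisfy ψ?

For ◇q:
1: successors {6, 7, 8}; q there: 6:T, 7:T, 8:T. ✓
2: successors {1, 2, 4, 6, 8}; q there: 1:T, 2:T, 4:T, 6:T, 8:T. ✓
3: successors {1, 2, 3, 4, 5, 6, 7, 8}; q there: 1:T, 2:T, 3:T, 4:T, 5:T, 6:T, 7:T, 8:T. ✓
4: successors {3, 4, 8}; q there: 3:T, 4:T, 8:T. ✓
5: successors {2, 3, 4, 5, 6, 8}; q there: 2:T, 3:T, 4:T, 5:T, 6:T, 8:T. ✓
6: successors {1, 2, 3, 4, 5, 8}; q there: 1:T, 2:T, 3:T, 4:T, 5:T, 8:T. ✓
7: successors {1, 2, 3, 4}; q there: 1:T, 2:T, 3:T, 4:T. ✓
8: successors {2, 3, 4, 5, 6, 7, 8}; q there: 2:T, 3:T, 4:T, 5:T, 6:T, 7:T, 8:T. ✓
— 8 worlds.
For □¬p:
1: successors {6, 7, 8}; ¬p there: 6:F, 7:F, 8:T. ✗
2: successors {1, 2, 4, 6, 8}; ¬p there: 1:T, 2:F, 4:T, 6:F, 8:T. ✗
3: successors {1, 2, 3, 4, 5, 6, 7, 8}; ¬p there: 1:T, 2:F, 3:F, 4:T, 5:F, 6:F, 7:F, 8:T. ✗
4: successors {3, 4, 8}; ¬p there: 3:F, 4:T, 8:T. ✗
5: successors {2, 3, 4, 5, 6, 8}; ¬p there: 2:F, 3:F, 4:T, 5:F, 6:F, 8:T. ✗
6: successors {1, 2, 3, 4, 5, 8}; ¬p there: 1:T, 2:F, 3:F, 4:T, 5:F, 8:T. ✗
7: successors {1, 2, 3, 4}; ¬p there: 1:T, 2:F, 3:F, 4:T. ✗
8: successors {2, 3, 4, 5, 6, 7, 8}; ¬p there: 2:F, 3:F, 4:T, 5:F, 6:F, 7:F, 8:T. ✗
— 0 worlds.

8 and 0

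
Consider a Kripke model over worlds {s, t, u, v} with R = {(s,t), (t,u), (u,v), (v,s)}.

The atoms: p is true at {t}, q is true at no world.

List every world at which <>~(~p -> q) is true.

{t, u, v}

s: successors {t}; ~(~p -> q) there: t:F. ✗
t: successors {u}; ~(~p -> q) there: u:T. ✓
u: successors {v}; ~(~p -> q) there: v:T. ✓
v: successors {s}; ~(~p -> q) there: s:T. ✓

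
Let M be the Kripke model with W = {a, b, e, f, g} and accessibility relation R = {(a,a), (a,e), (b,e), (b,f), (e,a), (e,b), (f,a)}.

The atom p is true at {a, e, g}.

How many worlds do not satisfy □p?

2

a: successors {a, e}; p there: a:T, e:T. ✓
b: successors {e, f}; p there: e:T, f:F. ✗
e: successors {a, b}; p there: a:T, b:F. ✗
f: successors {a}; p there: a:T. ✓
g: no successors, so □p holds vacuously. ✓
Satisfying worlds: {a, f, g}.
So □p fails at the other 2 worlds.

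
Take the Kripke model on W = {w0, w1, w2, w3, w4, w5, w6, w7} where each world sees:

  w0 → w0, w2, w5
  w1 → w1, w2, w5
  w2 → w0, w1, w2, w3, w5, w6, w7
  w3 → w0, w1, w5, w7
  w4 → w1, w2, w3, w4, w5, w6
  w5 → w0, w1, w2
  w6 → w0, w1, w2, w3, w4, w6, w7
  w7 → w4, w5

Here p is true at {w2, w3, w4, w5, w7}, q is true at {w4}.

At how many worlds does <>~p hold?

w0: successors {w0, w2, w5}; ~p there: w0:T, w2:F, w5:F. ✓
w1: successors {w1, w2, w5}; ~p there: w1:T, w2:F, w5:F. ✓
w2: successors {w0, w1, w2, w3, w5, w6, w7}; ~p there: w0:T, w1:T, w2:F, w3:F, w5:F, w6:T, w7:F. ✓
w3: successors {w0, w1, w5, w7}; ~p there: w0:T, w1:T, w5:F, w7:F. ✓
w4: successors {w1, w2, w3, w4, w5, w6}; ~p there: w1:T, w2:F, w3:F, w4:F, w5:F, w6:T. ✓
w5: successors {w0, w1, w2}; ~p there: w0:T, w1:T, w2:F. ✓
w6: successors {w0, w1, w2, w3, w4, w6, w7}; ~p there: w0:T, w1:T, w2:F, w3:F, w4:F, w6:T, w7:F. ✓
w7: successors {w4, w5}; ~p there: w4:F, w5:F. ✗
Satisfying worlds: {w0, w1, w2, w3, w4, w5, w6}.

7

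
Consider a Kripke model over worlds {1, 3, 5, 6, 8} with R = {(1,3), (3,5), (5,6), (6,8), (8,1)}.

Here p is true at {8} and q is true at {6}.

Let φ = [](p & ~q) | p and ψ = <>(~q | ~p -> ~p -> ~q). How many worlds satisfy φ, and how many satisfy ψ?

For [](p & ~q) | p:
1: [](p & ~q) is F, p is F. ✗
3: [](p & ~q) is F, p is F. ✗
5: [](p & ~q) is F, p is F. ✗
6: [](p & ~q) is T, p is F. ✓
8: [](p & ~q) is F, p is T. ✓
— 2 worlds.
For <>(~q | ~p -> ~p -> ~q):
1: successors {3}; ~q | ~p -> ~p -> ~q there: 3:T. ✓
3: successors {5}; ~q | ~p -> ~p -> ~q there: 5:T. ✓
5: successors {6}; ~q | ~p -> ~p -> ~q there: 6:F. ✗
6: successors {8}; ~q | ~p -> ~p -> ~q there: 8:T. ✓
8: successors {1}; ~q | ~p -> ~p -> ~q there: 1:T. ✓
— 4 worlds.

2 and 4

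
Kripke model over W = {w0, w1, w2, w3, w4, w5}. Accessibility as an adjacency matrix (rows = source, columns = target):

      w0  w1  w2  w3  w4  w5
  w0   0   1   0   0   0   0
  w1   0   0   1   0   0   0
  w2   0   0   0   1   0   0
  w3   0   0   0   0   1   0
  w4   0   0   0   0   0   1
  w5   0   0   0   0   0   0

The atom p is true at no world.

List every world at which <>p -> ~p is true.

{w0, w1, w2, w3, w4, w5}

w0: <>p is F, ~p is T. ✓
w1: <>p is F, ~p is T. ✓
w2: <>p is F, ~p is T. ✓
w3: <>p is F, ~p is T. ✓
w4: <>p is F, ~p is T. ✓
w5: <>p is F, ~p is T. ✓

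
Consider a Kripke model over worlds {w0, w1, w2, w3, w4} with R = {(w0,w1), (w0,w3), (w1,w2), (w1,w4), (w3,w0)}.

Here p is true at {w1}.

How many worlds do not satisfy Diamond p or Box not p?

w0: Diamond p is T, Box not p is F. ✓
w1: Diamond p is F, Box not p is T. ✓
w2: Diamond p is F, Box not p is T. ✓
w3: Diamond p is F, Box not p is T. ✓
w4: Diamond p is F, Box not p is T. ✓
Satisfying worlds: {w0, w1, w2, w3, w4}.
So Diamond p or Box not p fails at the other 0 worlds.

0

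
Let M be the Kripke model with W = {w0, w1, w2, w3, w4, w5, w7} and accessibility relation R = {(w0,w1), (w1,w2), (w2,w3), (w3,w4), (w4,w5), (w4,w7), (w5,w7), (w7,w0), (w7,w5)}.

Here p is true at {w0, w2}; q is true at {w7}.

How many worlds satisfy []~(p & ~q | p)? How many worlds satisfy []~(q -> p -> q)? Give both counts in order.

5 and 0

For []~(p & ~q | p):
w0: successors {w1}; ~(p & ~q | p) there: w1:T. ✓
w1: successors {w2}; ~(p & ~q | p) there: w2:F. ✗
w2: successors {w3}; ~(p & ~q | p) there: w3:T. ✓
w3: successors {w4}; ~(p & ~q | p) there: w4:T. ✓
w4: successors {w5, w7}; ~(p & ~q | p) there: w5:T, w7:T. ✓
w5: successors {w7}; ~(p & ~q | p) there: w7:T. ✓
w7: successors {w0, w5}; ~(p & ~q | p) there: w0:F, w5:T. ✗
— 5 worlds.
For []~(q -> p -> q):
w0: successors {w1}; ~(q -> p -> q) there: w1:F. ✗
w1: successors {w2}; ~(q -> p -> q) there: w2:F. ✗
w2: successors {w3}; ~(q -> p -> q) there: w3:F. ✗
w3: successors {w4}; ~(q -> p -> q) there: w4:F. ✗
w4: successors {w5, w7}; ~(q -> p -> q) there: w5:F, w7:F. ✗
w5: successors {w7}; ~(q -> p -> q) there: w7:F. ✗
w7: successors {w0, w5}; ~(q -> p -> q) there: w0:F, w5:F. ✗
— 0 worlds.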